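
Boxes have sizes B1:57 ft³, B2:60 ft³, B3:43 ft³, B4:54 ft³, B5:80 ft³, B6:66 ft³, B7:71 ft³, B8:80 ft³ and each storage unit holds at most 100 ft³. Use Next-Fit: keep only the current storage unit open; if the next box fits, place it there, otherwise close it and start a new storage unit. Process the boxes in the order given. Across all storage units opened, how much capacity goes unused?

B1 (57 ft³) → storage unit 1 (remaining 43 ft³)
B2 (60 ft³) → storage unit 2 (remaining 40 ft³)
B3 (43 ft³) → storage unit 3 (remaining 57 ft³)
B4 (54 ft³) → storage unit 3 (remaining 3 ft³)
B5 (80 ft³) → storage unit 4 (remaining 20 ft³)
B6 (66 ft³) → storage unit 5 (remaining 34 ft³)
B7 (71 ft³) → storage unit 6 (remaining 29 ft³)
B8 (80 ft³) → storage unit 7 (remaining 20 ft³)
7 storage units × 100 ft³ = 700 ft³; used 511 ft³; unused 189 ft³.

189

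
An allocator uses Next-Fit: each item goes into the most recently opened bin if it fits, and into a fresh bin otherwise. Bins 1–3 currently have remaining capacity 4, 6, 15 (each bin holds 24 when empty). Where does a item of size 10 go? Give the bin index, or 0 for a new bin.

3

Next-Fit only looks at bin 3, which has 15 free.
10 fits there.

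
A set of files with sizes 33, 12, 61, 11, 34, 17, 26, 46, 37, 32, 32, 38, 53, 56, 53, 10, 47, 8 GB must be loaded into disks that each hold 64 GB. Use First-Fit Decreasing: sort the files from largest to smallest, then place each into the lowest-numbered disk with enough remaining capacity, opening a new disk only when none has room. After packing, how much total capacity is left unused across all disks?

98

Sorted descending: 61, 56, 53, 53, 47, 46, 38, 37, 34, 33, 32, 32, 26, 17, 12, 11, 10, 8.
disk 1: place 61 GB, 3 GB left
disk 2: place 56 GB, 8 GB left
disk 3: place 53 GB, 11 GB left
disk 4: place 53 GB, 11 GB left
disk 5: place 47 GB, 17 GB left
disk 6: place 46 GB, 18 GB left
disk 7: place 38 GB, 26 GB left
disk 8: place 37 GB, 27 GB left
disk 9: place 34 GB, 30 GB left
disk 10: place 33 GB, 31 GB left
disk 11: place 32 GB, 32 GB left
disk 11: place 32 GB, 0 GB left
disk 7: place 26 GB, 0 GB left
disk 5: place 17 GB, 0 GB left
disk 6: place 12 GB, 6 GB left
disk 3: place 11 GB, 0 GB left
disk 4: place 10 GB, 1 GB left
disk 2: place 8 GB, 0 GB left
11 disks × 64 GB = 704 GB; used 606 GB; unused 98 GB.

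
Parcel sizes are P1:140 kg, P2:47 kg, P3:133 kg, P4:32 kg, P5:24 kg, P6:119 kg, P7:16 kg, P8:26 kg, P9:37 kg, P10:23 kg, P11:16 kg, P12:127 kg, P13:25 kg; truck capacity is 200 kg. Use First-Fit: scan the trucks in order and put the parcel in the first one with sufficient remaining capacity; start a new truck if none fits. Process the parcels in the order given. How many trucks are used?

truck 1: place P1 (140 kg), 60 kg left
truck 1: place P2 (47 kg), 13 kg left
truck 2: place P3 (133 kg), 67 kg left
truck 2: place P4 (32 kg), 35 kg left
truck 2: place P5 (24 kg), 11 kg left
truck 3: place P6 (119 kg), 81 kg left
truck 3: place P7 (16 kg), 65 kg left
truck 3: place P8 (26 kg), 39 kg left
truck 3: place P9 (37 kg), 2 kg left
truck 4: place P10 (23 kg), 177 kg left
truck 4: place P11 (16 kg), 161 kg left
truck 4: place P12 (127 kg), 34 kg left
truck 4: place P13 (25 kg), 9 kg left
Final trucks: [140,47] [133,32,24] [119,16,26,37] [23,16,127,25].

4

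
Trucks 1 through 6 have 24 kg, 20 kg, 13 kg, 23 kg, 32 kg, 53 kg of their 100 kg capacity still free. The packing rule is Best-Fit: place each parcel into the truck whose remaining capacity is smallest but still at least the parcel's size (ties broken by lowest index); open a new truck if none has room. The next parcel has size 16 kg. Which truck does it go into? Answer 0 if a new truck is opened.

Trucks with room: truck 1 (24 kg), truck 2 (20 kg), truck 4 (23 kg), truck 5 (32 kg), truck 6 (53 kg).
Tightest fit is truck 2 with 20 kg free.

2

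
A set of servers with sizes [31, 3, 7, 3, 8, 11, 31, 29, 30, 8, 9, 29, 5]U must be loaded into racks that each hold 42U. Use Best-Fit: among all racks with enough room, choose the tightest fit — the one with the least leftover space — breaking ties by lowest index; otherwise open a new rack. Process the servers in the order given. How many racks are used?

6

Put 31U in rack 1; 11U remain.
Put 3U in rack 1; 8U remain.
Put 7U in rack 1; 1U remain.
Put 3U in rack 2; 39U remain.
Put 8U in rack 2; 31U remain.
Put 11U in rack 2; 20U remain.
Put 31U in rack 3; 11U remain.
Put 29U in rack 4; 13U remain.
Put 30U in rack 5; 12U remain.
Put 8U in rack 3; 3U remain.
Put 9U in rack 5; 3U remain.
Put 29U in rack 6; 13U remain.
Put 5U in rack 4; 8U remain.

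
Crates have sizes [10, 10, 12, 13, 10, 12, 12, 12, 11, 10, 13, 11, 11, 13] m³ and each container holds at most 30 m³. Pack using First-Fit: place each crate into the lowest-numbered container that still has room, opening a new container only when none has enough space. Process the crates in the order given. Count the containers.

container 1: place 10 m³, 20 m³ left
container 1: place 10 m³, 10 m³ left
container 2: place 12 m³, 18 m³ left
container 2: place 13 m³, 5 m³ left
container 1: place 10 m³, 0 m³ left
container 3: place 12 m³, 18 m³ left
container 3: place 12 m³, 6 m³ left
container 4: place 12 m³, 18 m³ left
container 4: place 11 m³, 7 m³ left
container 5: place 10 m³, 20 m³ left
container 5: place 13 m³, 7 m³ left
container 6: place 11 m³, 19 m³ left
container 6: place 11 m³, 8 m³ left
container 7: place 13 m³, 17 m³ left
Final containers: [10,10,10] [12,13] [12,12] [12,11] [10,13] [11,11] [13].

7 containers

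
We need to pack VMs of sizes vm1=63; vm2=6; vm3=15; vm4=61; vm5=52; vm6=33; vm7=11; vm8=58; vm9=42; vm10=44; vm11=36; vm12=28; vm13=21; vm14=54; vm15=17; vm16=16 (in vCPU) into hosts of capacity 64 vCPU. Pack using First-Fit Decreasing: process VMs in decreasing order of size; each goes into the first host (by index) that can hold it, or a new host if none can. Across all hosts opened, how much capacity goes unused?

19

Sorted descending: 63, 61, 58, 54, 52, 44, 42, 36, 33, 28, 21, 17, 16, 15, 11, 6.
63 vCPU → host 1 (remaining 1 vCPU)
61 vCPU → host 2 (remaining 3 vCPU)
58 vCPU → host 3 (remaining 6 vCPU)
54 vCPU → host 4 (remaining 10 vCPU)
52 vCPU → host 5 (remaining 12 vCPU)
44 vCPU → host 6 (remaining 20 vCPU)
42 vCPU → host 7 (remaining 22 vCPU)
36 vCPU → host 8 (remaining 28 vCPU)
33 vCPU → host 9 (remaining 31 vCPU)
28 vCPU → host 8 (remaining 0 vCPU)
21 vCPU → host 7 (remaining 1 vCPU)
17 vCPU → host 6 (remaining 3 vCPU)
16 vCPU → host 9 (remaining 15 vCPU)
15 vCPU → host 9 (remaining 0 vCPU)
11 vCPU → host 5 (remaining 1 vCPU)
6 vCPU → host 3 (remaining 0 vCPU)
9 hosts × 64 vCPU = 576 vCPU; used 557 vCPU; unused 19 vCPU.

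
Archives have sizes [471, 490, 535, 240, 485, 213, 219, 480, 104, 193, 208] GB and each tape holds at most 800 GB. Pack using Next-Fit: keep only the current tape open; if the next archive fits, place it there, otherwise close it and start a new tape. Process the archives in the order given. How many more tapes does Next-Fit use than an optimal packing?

1

Next-Fit: [471] [490] [535,240] [485,213] [219,480] [104,193,208] → 6 tapes.
Total size 3638 GB; any packing needs at least ⌈3638/800⌉ = 5 tapes.
An optimal packing achieves that bound: [535,240] [490,219] [485,213] [480,208,104] [471,193] → 5 tapes.
Excess: 6 − 5 = 1.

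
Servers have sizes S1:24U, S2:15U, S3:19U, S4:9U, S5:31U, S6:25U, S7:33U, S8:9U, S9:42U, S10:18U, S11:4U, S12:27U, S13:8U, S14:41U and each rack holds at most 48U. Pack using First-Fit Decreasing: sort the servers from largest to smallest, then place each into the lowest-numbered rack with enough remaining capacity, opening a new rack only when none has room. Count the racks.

Sorted descending: 42, 41, 33, 31, 27, 25, 24, 19, 18, 15, 9, 9, 8, 4.
rack 1: place 42U, 6U left
rack 2: place 41U, 7U left
rack 3: place 33U, 15U left
rack 4: place 31U, 17U left
rack 5: place 27U, 21U left
rack 6: place 25U, 23U left
rack 7: place 24U, 24U left
rack 5: place 19U, 2U left
rack 6: place 18U, 5U left
rack 3: place 15U, 0U left
rack 4: place 9U, 8U left
rack 7: place 9U, 15U left
rack 4: place 8U, 0U left
rack 1: place 4U, 2U left
Final racks: [42,4] [41] [33,15] [31,9,8] [27,19] [25,18] [24,9].

7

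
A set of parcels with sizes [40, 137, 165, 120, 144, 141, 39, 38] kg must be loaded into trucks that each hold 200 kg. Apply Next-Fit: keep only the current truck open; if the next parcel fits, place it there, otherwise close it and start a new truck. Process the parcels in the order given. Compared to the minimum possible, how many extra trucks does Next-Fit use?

Next-Fit: [40,137] [165] [120] [144] [141,39] [38] → 6 trucks.
Total size 824 kg; any packing needs at least ⌈824/200⌉ = 5 trucks.
An optimal packing achieves that bound: [165] [144,40] [141,39] [137,38] [120] → 5 trucks.
Excess: 6 − 5 = 1.

1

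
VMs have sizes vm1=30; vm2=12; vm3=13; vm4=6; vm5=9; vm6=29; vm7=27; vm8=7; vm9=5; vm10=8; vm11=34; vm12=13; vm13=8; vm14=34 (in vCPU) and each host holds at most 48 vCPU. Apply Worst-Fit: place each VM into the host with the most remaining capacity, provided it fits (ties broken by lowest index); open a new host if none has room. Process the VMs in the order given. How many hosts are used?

6 hosts

Put vm1 (30 vCPU) in host 1; 18 vCPU remain.
Put vm2 (12 vCPU) in host 1; 6 vCPU remain.
Put vm3 (13 vCPU) in host 2; 35 vCPU remain.
Put vm4 (6 vCPU) in host 2; 29 vCPU remain.
Put vm5 (9 vCPU) in host 2; 20 vCPU remain.
Put vm6 (29 vCPU) in host 3; 19 vCPU remain.
Put vm7 (27 vCPU) in host 4; 21 vCPU remain.
Put vm8 (7 vCPU) in host 4; 14 vCPU remain.
Put vm9 (5 vCPU) in host 2; 15 vCPU remain.
Put vm10 (8 vCPU) in host 3; 11 vCPU remain.
Put vm11 (34 vCPU) in host 5; 14 vCPU remain.
Put vm12 (13 vCPU) in host 2; 2 vCPU remain.
Put vm13 (8 vCPU) in host 4; 6 vCPU remain.
Put vm14 (34 vCPU) in host 6; 14 vCPU remain.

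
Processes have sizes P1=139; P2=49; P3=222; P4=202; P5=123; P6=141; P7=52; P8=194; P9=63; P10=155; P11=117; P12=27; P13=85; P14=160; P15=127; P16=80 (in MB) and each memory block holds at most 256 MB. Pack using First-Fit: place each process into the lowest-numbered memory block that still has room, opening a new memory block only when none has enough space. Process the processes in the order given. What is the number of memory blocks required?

9

Put P1 (139 MB) in memory block 1; 117 MB remain.
Put P2 (49 MB) in memory block 1; 68 MB remain.
Put P3 (222 MB) in memory block 2; 34 MB remain.
Put P4 (202 MB) in memory block 3; 54 MB remain.
Put P5 (123 MB) in memory block 4; 133 MB remain.
Put P6 (141 MB) in memory block 5; 115 MB remain.
Put P7 (52 MB) in memory block 1; 16 MB remain.
Put P8 (194 MB) in memory block 6; 62 MB remain.
Put P9 (63 MB) in memory block 4; 70 MB remain.
Put P10 (155 MB) in memory block 7; 101 MB remain.
Put P11 (117 MB) in memory block 8; 139 MB remain.
Put P12 (27 MB) in memory block 2; 7 MB remain.
Put P13 (85 MB) in memory block 5; 30 MB remain.
Put P14 (160 MB) in memory block 9; 96 MB remain.
Put P15 (127 MB) in memory block 8; 12 MB remain.
Put P16 (80 MB) in memory block 7; 21 MB remain.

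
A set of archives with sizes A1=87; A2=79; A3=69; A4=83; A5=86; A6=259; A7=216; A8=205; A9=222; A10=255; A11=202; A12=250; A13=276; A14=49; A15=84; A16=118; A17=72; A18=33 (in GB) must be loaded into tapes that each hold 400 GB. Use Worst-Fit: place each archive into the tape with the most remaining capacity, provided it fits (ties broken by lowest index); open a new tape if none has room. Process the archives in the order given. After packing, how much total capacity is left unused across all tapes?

tape 1: place A1 (87 GB), 313 GB left
tape 1: place A2 (79 GB), 234 GB left
tape 1: place A3 (69 GB), 165 GB left
tape 1: place A4 (83 GB), 82 GB left
tape 2: place A5 (86 GB), 314 GB left
tape 2: place A6 (259 GB), 55 GB left
tape 3: place A7 (216 GB), 184 GB left
tape 4: place A8 (205 GB), 195 GB left
tape 5: place A9 (222 GB), 178 GB left
tape 6: place A10 (255 GB), 145 GB left
tape 7: place A11 (202 GB), 198 GB left
tape 8: place A12 (250 GB), 150 GB left
tape 9: place A13 (276 GB), 124 GB left
tape 7: place A14 (49 GB), 149 GB left
tape 4: place A15 (84 GB), 111 GB left
tape 3: place A16 (118 GB), 66 GB left
tape 5: place A17 (72 GB), 106 GB left
tape 8: place A18 (33 GB), 117 GB left
9 tapes × 400 GB = 3600 GB; used 2645 GB; unused 955 GB.

955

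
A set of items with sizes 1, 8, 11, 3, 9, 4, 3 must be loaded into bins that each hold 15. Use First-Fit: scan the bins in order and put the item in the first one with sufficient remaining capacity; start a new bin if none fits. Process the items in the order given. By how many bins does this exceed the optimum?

0

First-Fit: [1,8,3,3] [11,4] [9] → 3 bins.
Total size 39; any packing needs at least ⌈39/15⌉ = 3 bins.
So 3 is already optimal.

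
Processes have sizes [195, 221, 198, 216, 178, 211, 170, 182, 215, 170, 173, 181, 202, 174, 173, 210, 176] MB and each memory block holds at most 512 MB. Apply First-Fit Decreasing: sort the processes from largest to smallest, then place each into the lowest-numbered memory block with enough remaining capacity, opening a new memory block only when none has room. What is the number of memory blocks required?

Sorted descending: 221, 216, 215, 211, 210, 202, 198, 195, 182, 181, 178, 176, 174, 173, 173, 170, 170.
221 MB → memory block 1 (remaining 291 MB)
216 MB → memory block 1 (remaining 75 MB)
215 MB → memory block 2 (remaining 297 MB)
211 MB → memory block 2 (remaining 86 MB)
210 MB → memory block 3 (remaining 302 MB)
202 MB → memory block 3 (remaining 100 MB)
198 MB → memory block 4 (remaining 314 MB)
195 MB → memory block 4 (remaining 119 MB)
182 MB → memory block 5 (remaining 330 MB)
181 MB → memory block 5 (remaining 149 MB)
178 MB → memory block 6 (remaining 334 MB)
176 MB → memory block 6 (remaining 158 MB)
174 MB → memory block 7 (remaining 338 MB)
173 MB → memory block 7 (remaining 165 MB)
173 MB → memory block 8 (remaining 339 MB)
170 MB → memory block 8 (remaining 169 MB)
170 MB → memory block 9 (remaining 342 MB)
Final memory blocks: [221,216] [215,211] [210,202] [198,195] [182,181] [178,176] [174,173] [173,170] [170].

9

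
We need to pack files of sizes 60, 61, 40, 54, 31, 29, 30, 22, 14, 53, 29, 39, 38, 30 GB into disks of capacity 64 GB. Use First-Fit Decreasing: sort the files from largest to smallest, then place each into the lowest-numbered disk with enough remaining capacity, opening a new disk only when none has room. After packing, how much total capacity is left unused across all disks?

Sorted descending: 61, 60, 54, 53, 40, 39, 38, 31, 30, 30, 29, 29, 22, 14.
disk 1: place 61 GB, 3 GB left
disk 2: place 60 GB, 4 GB left
disk 3: place 54 GB, 10 GB left
disk 4: place 53 GB, 11 GB left
disk 5: place 40 GB, 24 GB left
disk 6: place 39 GB, 25 GB left
disk 7: place 38 GB, 26 GB left
disk 8: place 31 GB, 33 GB left
disk 8: place 30 GB, 3 GB left
disk 9: place 30 GB, 34 GB left
disk 9: place 29 GB, 5 GB left
disk 10: place 29 GB, 35 GB left
disk 5: place 22 GB, 2 GB left
disk 6: place 14 GB, 11 GB left
10 disks × 64 GB = 640 GB; used 530 GB; unused 110 GB.

110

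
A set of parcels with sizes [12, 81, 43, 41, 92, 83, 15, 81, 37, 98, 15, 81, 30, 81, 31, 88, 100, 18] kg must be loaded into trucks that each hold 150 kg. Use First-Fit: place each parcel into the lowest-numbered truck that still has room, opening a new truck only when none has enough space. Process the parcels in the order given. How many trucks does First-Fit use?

truck 1: place 12 kg, 138 kg left
truck 1: place 81 kg, 57 kg left
truck 1: place 43 kg, 14 kg left
truck 2: place 41 kg, 109 kg left
truck 2: place 92 kg, 17 kg left
truck 3: place 83 kg, 67 kg left
truck 2: place 15 kg, 2 kg left
truck 4: place 81 kg, 69 kg left
truck 3: place 37 kg, 30 kg left
truck 5: place 98 kg, 52 kg left
truck 3: place 15 kg, 15 kg left
truck 6: place 81 kg, 69 kg left
truck 4: place 30 kg, 39 kg left
truck 7: place 81 kg, 69 kg left
truck 4: place 31 kg, 8 kg left
truck 8: place 88 kg, 62 kg left
truck 9: place 100 kg, 50 kg left
truck 5: place 18 kg, 34 kg left
Final trucks: [12,81,43] [41,92,15] [83,37,15] [81,30,31] [98,18] [81] [81] [88] [100].

9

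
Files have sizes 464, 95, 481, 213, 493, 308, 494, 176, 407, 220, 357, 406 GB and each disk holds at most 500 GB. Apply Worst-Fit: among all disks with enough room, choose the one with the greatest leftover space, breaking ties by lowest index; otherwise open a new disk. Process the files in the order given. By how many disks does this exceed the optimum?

Worst-Fit: [464] [95,213,176] [481] [493] [308] [494] [407] [220] [357] [406] → 10 disks.
Total size 4114 GB; any packing needs at least ⌈4114/500⌉ = 9 disks.
An optimal packing achieves that bound: [494] [493] [481] [464] [407] [406] [357,95] [308,176] [220,213] → 9 disks.
Excess: 10 − 9 = 1.

1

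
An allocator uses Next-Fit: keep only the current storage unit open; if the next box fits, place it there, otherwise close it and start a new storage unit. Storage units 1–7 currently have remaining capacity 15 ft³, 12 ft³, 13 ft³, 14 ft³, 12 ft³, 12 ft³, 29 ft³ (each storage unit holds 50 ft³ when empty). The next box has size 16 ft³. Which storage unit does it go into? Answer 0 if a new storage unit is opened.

7

Next-Fit only looks at storage unit 7, which has 29 ft³ free.
16 ft³ fits there.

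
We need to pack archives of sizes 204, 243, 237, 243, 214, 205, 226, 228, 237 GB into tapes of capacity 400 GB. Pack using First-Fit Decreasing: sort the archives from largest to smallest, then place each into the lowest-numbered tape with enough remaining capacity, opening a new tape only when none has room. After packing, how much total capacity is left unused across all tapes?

Sorted descending: 243, 243, 237, 237, 228, 226, 214, 205, 204.
tape 1: place 243 GB, 157 GB left
tape 2: place 243 GB, 157 GB left
tape 3: place 237 GB, 163 GB left
tape 4: place 237 GB, 163 GB left
tape 5: place 228 GB, 172 GB left
tape 6: place 226 GB, 174 GB left
tape 7: place 214 GB, 186 GB left
tape 8: place 205 GB, 195 GB left
tape 9: place 204 GB, 196 GB left
9 tapes × 400 GB = 3600 GB; used 2037 GB; unused 1563 GB.

1563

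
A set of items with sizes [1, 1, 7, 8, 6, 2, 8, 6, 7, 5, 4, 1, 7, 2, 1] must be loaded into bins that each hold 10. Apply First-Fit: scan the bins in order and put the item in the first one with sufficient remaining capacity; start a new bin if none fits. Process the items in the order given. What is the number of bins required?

8 bins

bin 1: place 1, 9 left
bin 1: place 1, 8 left
bin 1: place 7, 1 left
bin 2: place 8, 2 left
bin 3: place 6, 4 left
bin 2: place 2, 0 left
bin 4: place 8, 2 left
bin 5: place 6, 4 left
bin 6: place 7, 3 left
bin 7: place 5, 5 left
bin 3: place 4, 0 left
bin 1: place 1, 0 left
bin 8: place 7, 3 left
bin 4: place 2, 0 left
bin 5: place 1, 3 left
Final bins: [1,1,7,1] [8,2] [6,4] [8,2] [6,1] [7] [5] [7].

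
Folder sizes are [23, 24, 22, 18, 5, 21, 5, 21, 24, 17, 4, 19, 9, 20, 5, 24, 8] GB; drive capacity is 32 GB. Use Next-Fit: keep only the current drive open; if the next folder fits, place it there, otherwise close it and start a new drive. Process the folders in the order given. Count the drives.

23 GB → drive 1 (remaining 9 GB)
24 GB → drive 2 (remaining 8 GB)
22 GB → drive 3 (remaining 10 GB)
18 GB → drive 4 (remaining 14 GB)
5 GB → drive 4 (remaining 9 GB)
21 GB → drive 5 (remaining 11 GB)
5 GB → drive 5 (remaining 6 GB)
21 GB → drive 6 (remaining 11 GB)
24 GB → drive 7 (remaining 8 GB)
17 GB → drive 8 (remaining 15 GB)
4 GB → drive 8 (remaining 11 GB)
19 GB → drive 9 (remaining 13 GB)
9 GB → drive 9 (remaining 4 GB)
20 GB → drive 10 (remaining 12 GB)
5 GB → drive 10 (remaining 7 GB)
24 GB → drive 11 (remaining 8 GB)
8 GB → drive 11 (remaining 0 GB)
Final drives: [23] [24] [22] [18,5] [21,5] [21] [24] [17,4] [19,9] [20,5] [24,8].

11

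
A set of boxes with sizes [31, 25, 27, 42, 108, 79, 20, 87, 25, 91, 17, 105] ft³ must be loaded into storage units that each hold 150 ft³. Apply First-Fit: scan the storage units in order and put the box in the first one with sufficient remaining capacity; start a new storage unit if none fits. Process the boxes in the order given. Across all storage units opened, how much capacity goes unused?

31 ft³ → storage unit 1 (remaining 119 ft³)
25 ft³ → storage unit 1 (remaining 94 ft³)
27 ft³ → storage unit 1 (remaining 67 ft³)
42 ft³ → storage unit 1 (remaining 25 ft³)
108 ft³ → storage unit 2 (remaining 42 ft³)
79 ft³ → storage unit 3 (remaining 71 ft³)
20 ft³ → storage unit 1 (remaining 5 ft³)
87 ft³ → storage unit 4 (remaining 63 ft³)
25 ft³ → storage unit 2 (remaining 17 ft³)
91 ft³ → storage unit 5 (remaining 59 ft³)
17 ft³ → storage unit 2 (remaining 0 ft³)
105 ft³ → storage unit 6 (remaining 45 ft³)
6 storage units × 150 ft³ = 900 ft³; used 657 ft³; unused 243 ft³.

243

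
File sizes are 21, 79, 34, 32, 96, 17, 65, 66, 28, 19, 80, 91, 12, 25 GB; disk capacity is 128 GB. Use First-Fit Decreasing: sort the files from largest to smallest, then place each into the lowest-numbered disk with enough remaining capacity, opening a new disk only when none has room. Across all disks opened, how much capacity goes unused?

Sorted descending: 96, 91, 80, 79, 66, 65, 34, 32, 28, 25, 21, 19, 17, 12.
96 GB → disk 1 (remaining 32 GB)
91 GB → disk 2 (remaining 37 GB)
80 GB → disk 3 (remaining 48 GB)
79 GB → disk 4 (remaining 49 GB)
66 GB → disk 5 (remaining 62 GB)
65 GB → disk 6 (remaining 63 GB)
34 GB → disk 2 (remaining 3 GB)
32 GB → disk 1 (remaining 0 GB)
28 GB → disk 3 (remaining 20 GB)
25 GB → disk 4 (remaining 24 GB)
21 GB → disk 4 (remaining 3 GB)
19 GB → disk 3 (remaining 1 GB)
17 GB → disk 5 (remaining 45 GB)
12 GB → disk 5 (remaining 33 GB)
6 disks × 128 GB = 768 GB; used 665 GB; unused 103 GB.

103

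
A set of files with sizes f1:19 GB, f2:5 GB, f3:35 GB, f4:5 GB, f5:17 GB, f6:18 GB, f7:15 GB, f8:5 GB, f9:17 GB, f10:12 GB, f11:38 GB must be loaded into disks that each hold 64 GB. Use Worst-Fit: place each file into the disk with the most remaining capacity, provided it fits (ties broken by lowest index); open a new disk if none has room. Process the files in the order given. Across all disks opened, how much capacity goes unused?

70

f1 (19 GB) → disk 1 (remaining 45 GB)
f2 (5 GB) → disk 1 (remaining 40 GB)
f3 (35 GB) → disk 1 (remaining 5 GB)
f4 (5 GB) → disk 1 (remaining 0 GB)
f5 (17 GB) → disk 2 (remaining 47 GB)
f6 (18 GB) → disk 2 (remaining 29 GB)
f7 (15 GB) → disk 2 (remaining 14 GB)
f8 (5 GB) → disk 2 (remaining 9 GB)
f9 (17 GB) → disk 3 (remaining 47 GB)
f10 (12 GB) → disk 3 (remaining 35 GB)
f11 (38 GB) → disk 4 (remaining 26 GB)
4 disks × 64 GB = 256 GB; used 186 GB; unused 70 GB.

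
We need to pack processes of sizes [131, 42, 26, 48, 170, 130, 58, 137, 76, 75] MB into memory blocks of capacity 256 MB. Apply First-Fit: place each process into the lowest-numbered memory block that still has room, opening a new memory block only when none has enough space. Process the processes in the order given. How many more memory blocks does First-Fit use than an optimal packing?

First-Fit: [131,42,26,48] [170,58] [130,76] [137,75] → 4 memory blocks.
Total size 893 MB; any packing needs at least ⌈893/256⌉ = 4 memory blocks.
So 4 is already optimal.

0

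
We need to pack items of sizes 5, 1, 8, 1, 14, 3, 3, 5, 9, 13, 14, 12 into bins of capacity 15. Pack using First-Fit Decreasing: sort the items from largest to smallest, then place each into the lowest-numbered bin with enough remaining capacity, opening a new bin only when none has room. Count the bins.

7 bins

Sorted descending: 14, 14, 13, 12, 9, 8, 5, 5, 3, 3, 1, 1.
14 → bin 1 (remaining 1)
14 → bin 2 (remaining 1)
13 → bin 3 (remaining 2)
12 → bin 4 (remaining 3)
9 → bin 5 (remaining 6)
8 → bin 6 (remaining 7)
5 → bin 5 (remaining 1)
5 → bin 6 (remaining 2)
3 → bin 4 (remaining 0)
3 → bin 7 (remaining 12)
1 → bin 1 (remaining 0)
1 → bin 2 (remaining 0)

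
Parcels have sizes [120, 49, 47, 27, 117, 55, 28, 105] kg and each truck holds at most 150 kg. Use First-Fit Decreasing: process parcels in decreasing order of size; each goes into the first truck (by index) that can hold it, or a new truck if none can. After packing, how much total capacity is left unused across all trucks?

202

Sorted descending: 120, 117, 105, 55, 49, 47, 28, 27.
120 kg → truck 1 (remaining 30 kg)
117 kg → truck 2 (remaining 33 kg)
105 kg → truck 3 (remaining 45 kg)
55 kg → truck 4 (remaining 95 kg)
49 kg → truck 4 (remaining 46 kg)
47 kg → truck 5 (remaining 103 kg)
28 kg → truck 1 (remaining 2 kg)
27 kg → truck 2 (remaining 6 kg)
5 trucks × 150 kg = 750 kg; used 548 kg; unused 202 kg.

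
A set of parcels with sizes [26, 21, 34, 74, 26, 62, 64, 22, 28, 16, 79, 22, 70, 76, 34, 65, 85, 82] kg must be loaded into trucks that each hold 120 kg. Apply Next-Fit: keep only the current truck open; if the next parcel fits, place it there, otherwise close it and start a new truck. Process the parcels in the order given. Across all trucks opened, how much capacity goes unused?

314

truck 1: place 26 kg, 94 kg left
truck 1: place 21 kg, 73 kg left
truck 1: place 34 kg, 39 kg left
truck 2: place 74 kg, 46 kg left
truck 2: place 26 kg, 20 kg left
truck 3: place 62 kg, 58 kg left
truck 4: place 64 kg, 56 kg left
truck 4: place 22 kg, 34 kg left
truck 4: place 28 kg, 6 kg left
truck 5: place 16 kg, 104 kg left
truck 5: place 79 kg, 25 kg left
truck 5: place 22 kg, 3 kg left
truck 6: place 70 kg, 50 kg left
truck 7: place 76 kg, 44 kg left
truck 7: place 34 kg, 10 kg left
truck 8: place 65 kg, 55 kg left
truck 9: place 85 kg, 35 kg left
truck 10: place 82 kg, 38 kg left
10 trucks × 120 kg = 1200 kg; used 886 kg; unused 314 kg.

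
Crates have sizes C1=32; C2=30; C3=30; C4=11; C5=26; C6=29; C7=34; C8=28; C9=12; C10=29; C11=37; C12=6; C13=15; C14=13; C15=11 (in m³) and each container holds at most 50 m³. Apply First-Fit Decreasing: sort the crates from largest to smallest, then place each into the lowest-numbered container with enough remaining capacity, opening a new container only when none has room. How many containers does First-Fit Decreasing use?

Sorted descending: 37, 34, 32, 30, 30, 29, 29, 28, 26, 15, 13, 12, 11, 11, 6.
Put 37 m³ in container 1; 13 m³ remain.
Put 34 m³ in container 2; 16 m³ remain.
Put 32 m³ in container 3; 18 m³ remain.
Put 30 m³ in container 4; 20 m³ remain.
Put 30 m³ in container 5; 20 m³ remain.
Put 29 m³ in container 6; 21 m³ remain.
Put 29 m³ in container 7; 21 m³ remain.
Put 28 m³ in container 8; 22 m³ remain.
Put 26 m³ in container 9; 24 m³ remain.
Put 15 m³ in container 2; 1 m³ remain.
Put 13 m³ in container 1; 0 m³ remain.
Put 12 m³ in container 3; 6 m³ remain.
Put 11 m³ in container 4; 9 m³ remain.
Put 11 m³ in container 5; 9 m³ remain.
Put 6 m³ in container 3; 0 m³ remain.

9 containers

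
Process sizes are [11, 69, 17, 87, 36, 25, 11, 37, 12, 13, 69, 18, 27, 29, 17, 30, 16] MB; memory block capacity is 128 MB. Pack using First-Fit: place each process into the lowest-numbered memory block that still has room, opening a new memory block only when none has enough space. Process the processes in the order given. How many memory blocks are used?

5

memory block 1: place 11 MB, 117 MB left
memory block 1: place 69 MB, 48 MB left
memory block 1: place 17 MB, 31 MB left
memory block 2: place 87 MB, 41 MB left
memory block 2: place 36 MB, 5 MB left
memory block 1: place 25 MB, 6 MB left
memory block 3: place 11 MB, 117 MB left
memory block 3: place 37 MB, 80 MB left
memory block 3: place 12 MB, 68 MB left
memory block 3: place 13 MB, 55 MB left
memory block 4: place 69 MB, 59 MB left
memory block 3: place 18 MB, 37 MB left
memory block 3: place 27 MB, 10 MB left
memory block 4: place 29 MB, 30 MB left
memory block 4: place 17 MB, 13 MB left
memory block 5: place 30 MB, 98 MB left
memory block 5: place 16 MB, 82 MB left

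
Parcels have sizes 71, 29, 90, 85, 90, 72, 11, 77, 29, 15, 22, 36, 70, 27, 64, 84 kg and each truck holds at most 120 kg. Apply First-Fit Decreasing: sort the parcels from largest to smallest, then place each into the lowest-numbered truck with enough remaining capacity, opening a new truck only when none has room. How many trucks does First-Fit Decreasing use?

Sorted descending: 90, 90, 85, 84, 77, 72, 71, 70, 64, 36, 29, 29, 27, 22, 15, 11.
truck 1: place 90 kg, 30 kg left
truck 2: place 90 kg, 30 kg left
truck 3: place 85 kg, 35 kg left
truck 4: place 84 kg, 36 kg left
truck 5: place 77 kg, 43 kg left
truck 6: place 72 kg, 48 kg left
truck 7: place 71 kg, 49 kg left
truck 8: place 70 kg, 50 kg left
truck 9: place 64 kg, 56 kg left
truck 4: place 36 kg, 0 kg left
truck 1: place 29 kg, 1 kg left
truck 2: place 29 kg, 1 kg left
truck 3: place 27 kg, 8 kg left
truck 5: place 22 kg, 21 kg left
truck 5: place 15 kg, 6 kg left
truck 6: place 11 kg, 37 kg left

9 trucks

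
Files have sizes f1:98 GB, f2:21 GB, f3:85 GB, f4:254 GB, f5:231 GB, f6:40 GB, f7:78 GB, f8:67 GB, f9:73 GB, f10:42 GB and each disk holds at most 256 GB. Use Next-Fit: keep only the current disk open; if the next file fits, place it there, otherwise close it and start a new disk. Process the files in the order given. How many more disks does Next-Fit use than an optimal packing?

1

Next-Fit: [98,21,85] [254] [231] [40,78,67] [73,42] → 5 disks.
Total size 989 GB; any packing needs at least ⌈989/256⌉ = 4 disks.
An optimal packing achieves that bound: [254] [231,21] [98,85,73] [78,67,42,40] → 4 disks.
Excess: 5 − 4 = 1.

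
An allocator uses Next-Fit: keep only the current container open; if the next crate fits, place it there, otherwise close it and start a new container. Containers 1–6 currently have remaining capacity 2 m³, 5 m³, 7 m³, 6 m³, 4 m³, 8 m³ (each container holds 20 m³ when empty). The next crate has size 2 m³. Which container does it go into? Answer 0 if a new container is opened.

Next-Fit only looks at container 6, which has 8 m³ free.
2 m³ fits there.

6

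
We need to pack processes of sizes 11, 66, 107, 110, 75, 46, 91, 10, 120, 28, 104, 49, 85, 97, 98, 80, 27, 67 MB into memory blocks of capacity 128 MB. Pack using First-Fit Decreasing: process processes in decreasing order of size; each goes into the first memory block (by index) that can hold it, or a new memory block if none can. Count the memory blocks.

Sorted descending: 120, 110, 107, 104, 98, 97, 91, 85, 80, 75, 67, 66, 49, 46, 28, 27, 11, 10.
120 MB → memory block 1 (remaining 8 MB)
110 MB → memory block 2 (remaining 18 MB)
107 MB → memory block 3 (remaining 21 MB)
104 MB → memory block 4 (remaining 24 MB)
98 MB → memory block 5 (remaining 30 MB)
97 MB → memory block 6 (remaining 31 MB)
91 MB → memory block 7 (remaining 37 MB)
85 MB → memory block 8 (remaining 43 MB)
80 MB → memory block 9 (remaining 48 MB)
75 MB → memory block 10 (remaining 53 MB)
67 MB → memory block 11 (remaining 61 MB)
66 MB → memory block 12 (remaining 62 MB)
49 MB → memory block 10 (remaining 4 MB)
46 MB → memory block 9 (remaining 2 MB)
28 MB → memory block 5 (remaining 2 MB)
27 MB → memory block 6 (remaining 4 MB)
11 MB → memory block 2 (remaining 7 MB)
10 MB → memory block 3 (remaining 11 MB)
Final memory blocks: [120] [110,11] [107,10] [104] [98,28] [97,27] [91] [85] [80,46] [75,49] [67] [66].

12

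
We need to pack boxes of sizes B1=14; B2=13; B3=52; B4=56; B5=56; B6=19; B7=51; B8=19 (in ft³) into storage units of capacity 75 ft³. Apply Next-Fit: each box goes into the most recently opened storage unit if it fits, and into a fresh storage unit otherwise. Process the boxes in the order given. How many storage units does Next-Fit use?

5

storage unit 1: place B1 (14 ft³), 61 ft³ left
storage unit 1: place B2 (13 ft³), 48 ft³ left
storage unit 2: place B3 (52 ft³), 23 ft³ left
storage unit 3: place B4 (56 ft³), 19 ft³ left
storage unit 4: place B5 (56 ft³), 19 ft³ left
storage unit 4: place B6 (19 ft³), 0 ft³ left
storage unit 5: place B7 (51 ft³), 24 ft³ left
storage unit 5: place B8 (19 ft³), 5 ft³ left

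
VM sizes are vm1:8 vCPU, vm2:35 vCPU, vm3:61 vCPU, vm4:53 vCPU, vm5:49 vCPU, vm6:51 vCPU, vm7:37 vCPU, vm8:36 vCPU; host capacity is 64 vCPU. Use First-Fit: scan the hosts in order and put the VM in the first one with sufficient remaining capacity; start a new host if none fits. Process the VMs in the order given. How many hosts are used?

host 1: place vm1 (8 vCPU), 56 vCPU left
host 1: place vm2 (35 vCPU), 21 vCPU left
host 2: place vm3 (61 vCPU), 3 vCPU left
host 3: place vm4 (53 vCPU), 11 vCPU left
host 4: place vm5 (49 vCPU), 15 vCPU left
host 5: place vm6 (51 vCPU), 13 vCPU left
host 6: place vm7 (37 vCPU), 27 vCPU left
host 7: place vm8 (36 vCPU), 28 vCPU left

7 hosts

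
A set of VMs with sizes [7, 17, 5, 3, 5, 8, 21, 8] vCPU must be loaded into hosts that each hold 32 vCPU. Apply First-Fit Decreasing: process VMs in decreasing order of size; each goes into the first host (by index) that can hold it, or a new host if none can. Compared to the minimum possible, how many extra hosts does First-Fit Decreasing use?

0

First-Fit Decreasing: [21,8,3] [17,8,7] [5,5] → 3 hosts.
Total size 74 vCPU; any packing needs at least ⌈74/32⌉ = 3 hosts.
So 3 is already optimal.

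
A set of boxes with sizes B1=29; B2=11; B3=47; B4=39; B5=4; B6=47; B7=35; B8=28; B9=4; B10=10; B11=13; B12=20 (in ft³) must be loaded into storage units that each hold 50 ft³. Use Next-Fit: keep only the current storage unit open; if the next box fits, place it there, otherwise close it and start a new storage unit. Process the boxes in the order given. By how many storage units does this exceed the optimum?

1

Next-Fit: [29,11] [47] [39,4] [47] [35] [28,4,10] [13,20] → 7 storage units.
Total size 287 ft³; any packing needs at least ⌈287/50⌉ = 6 storage units.
An optimal packing achieves that bound: [47] [47] [39,11] [35,13] [29,20] [28,10,4,4] → 6 storage units.
Excess: 7 − 6 = 1.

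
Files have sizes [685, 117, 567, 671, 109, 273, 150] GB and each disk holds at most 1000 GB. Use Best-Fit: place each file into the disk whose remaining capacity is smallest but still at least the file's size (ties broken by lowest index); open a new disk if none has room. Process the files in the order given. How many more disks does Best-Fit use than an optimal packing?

Best-Fit: [685,117,109] [567,150] [671,273] → 3 disks.
Total size 2572 GB; any packing needs at least ⌈2572/1000⌉ = 3 disks.
So 3 is already optimal.

0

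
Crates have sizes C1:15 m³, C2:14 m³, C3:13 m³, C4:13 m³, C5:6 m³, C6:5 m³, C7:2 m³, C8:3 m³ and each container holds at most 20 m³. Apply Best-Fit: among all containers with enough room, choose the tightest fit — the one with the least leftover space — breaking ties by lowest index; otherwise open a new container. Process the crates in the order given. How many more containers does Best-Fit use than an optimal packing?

Best-Fit: [15,5] [14,6] [13,2,3] [13] → 4 containers.
Total size 71 m³; any packing needs at least ⌈71/20⌉ = 4 containers.
So 4 is already optimal.

0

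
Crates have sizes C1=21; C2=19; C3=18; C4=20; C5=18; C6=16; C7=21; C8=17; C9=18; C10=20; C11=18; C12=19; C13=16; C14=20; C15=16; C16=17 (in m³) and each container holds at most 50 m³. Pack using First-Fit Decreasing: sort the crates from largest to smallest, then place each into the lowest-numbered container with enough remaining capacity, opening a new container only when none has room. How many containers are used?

Sorted descending: 21, 21, 20, 20, 20, 19, 19, 18, 18, 18, 18, 17, 17, 16, 16, 16.
Put 21 m³ in container 1; 29 m³ remain.
Put 21 m³ in container 1; 8 m³ remain.
Put 20 m³ in container 2; 30 m³ remain.
Put 20 m³ in container 2; 10 m³ remain.
Put 20 m³ in container 3; 30 m³ remain.
Put 19 m³ in container 3; 11 m³ remain.
Put 19 m³ in container 4; 31 m³ remain.
Put 18 m³ in container 4; 13 m³ remain.
Put 18 m³ in container 5; 32 m³ remain.
Put 18 m³ in container 5; 14 m³ remain.
Put 18 m³ in container 6; 32 m³ remain.
Put 17 m³ in container 6; 15 m³ remain.
Put 17 m³ in container 7; 33 m³ remain.
Put 16 m³ in container 7; 17 m³ remain.
Put 16 m³ in container 7; 1 m³ remain.
Put 16 m³ in container 8; 34 m³ remain.
Final containers: [21,21] [20,20] [20,19] [19,18] [18,18] [18,17] [17,16,16] [16].

8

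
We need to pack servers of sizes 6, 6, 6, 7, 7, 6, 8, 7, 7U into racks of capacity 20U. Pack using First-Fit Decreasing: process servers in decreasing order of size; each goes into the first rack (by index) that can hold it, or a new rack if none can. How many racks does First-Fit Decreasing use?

Sorted descending: 8, 7, 7, 7, 7, 6, 6, 6, 6.
8U → rack 1 (remaining 12U)
7U → rack 1 (remaining 5U)
7U → rack 2 (remaining 13U)
7U → rack 2 (remaining 6U)
7U → rack 3 (remaining 13U)
6U → rack 2 (remaining 0U)
6U → rack 3 (remaining 7U)
6U → rack 3 (remaining 1U)
6U → rack 4 (remaining 14U)
Final racks: [8,7] [7,7,6] [7,6,6] [6].

4 racks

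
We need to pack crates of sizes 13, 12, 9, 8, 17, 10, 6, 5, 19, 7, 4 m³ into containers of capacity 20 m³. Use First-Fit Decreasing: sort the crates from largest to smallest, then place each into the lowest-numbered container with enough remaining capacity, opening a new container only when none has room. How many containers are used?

Sorted descending: 19, 17, 13, 12, 10, 9, 8, 7, 6, 5, 4.
Put 19 m³ in container 1; 1 m³ remain.
Put 17 m³ in container 2; 3 m³ remain.
Put 13 m³ in container 3; 7 m³ remain.
Put 12 m³ in container 4; 8 m³ remain.
Put 10 m³ in container 5; 10 m³ remain.
Put 9 m³ in container 5; 1 m³ remain.
Put 8 m³ in container 4; 0 m³ remain.
Put 7 m³ in container 3; 0 m³ remain.
Put 6 m³ in container 6; 14 m³ remain.
Put 5 m³ in container 6; 9 m³ remain.
Put 4 m³ in container 6; 5 m³ remain.

6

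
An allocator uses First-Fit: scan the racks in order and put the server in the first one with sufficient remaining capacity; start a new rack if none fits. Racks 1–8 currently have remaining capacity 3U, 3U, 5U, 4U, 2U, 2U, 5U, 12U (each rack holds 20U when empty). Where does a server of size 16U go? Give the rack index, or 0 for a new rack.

No rack has ≥ 16U free, so a new rack is opened.

0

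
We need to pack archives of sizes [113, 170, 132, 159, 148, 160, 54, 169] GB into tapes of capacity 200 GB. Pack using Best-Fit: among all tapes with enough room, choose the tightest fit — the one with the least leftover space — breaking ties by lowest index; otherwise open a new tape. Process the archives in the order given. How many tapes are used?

7 tapes

Put 113 GB in tape 1; 87 GB remain.
Put 170 GB in tape 2; 30 GB remain.
Put 132 GB in tape 3; 68 GB remain.
Put 159 GB in tape 4; 41 GB remain.
Put 148 GB in tape 5; 52 GB remain.
Put 160 GB in tape 6; 40 GB remain.
Put 54 GB in tape 3; 14 GB remain.
Put 169 GB in tape 7; 31 GB remain.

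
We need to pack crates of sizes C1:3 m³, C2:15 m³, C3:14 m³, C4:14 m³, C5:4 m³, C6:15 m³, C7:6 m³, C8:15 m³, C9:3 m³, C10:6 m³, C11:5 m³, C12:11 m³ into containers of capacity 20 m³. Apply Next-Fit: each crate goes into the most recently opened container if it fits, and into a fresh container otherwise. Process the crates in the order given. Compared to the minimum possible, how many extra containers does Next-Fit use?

Next-Fit: [3,15] [14] [14,4] [15] [6] [15,3] [6,5] [11] → 8 containers.
Total size 111 m³; any packing needs at least ⌈111/20⌉ = 6 containers.
An optimal packing achieves that bound: [15,5] [15,4] [15,3] [14,6] [14,6] [11,3] → 6 containers.
Excess: 8 − 6 = 2.

2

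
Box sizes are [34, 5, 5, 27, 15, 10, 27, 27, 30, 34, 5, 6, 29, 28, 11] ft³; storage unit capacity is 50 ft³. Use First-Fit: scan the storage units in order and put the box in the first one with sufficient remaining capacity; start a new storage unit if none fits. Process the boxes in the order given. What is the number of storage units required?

8

34 ft³ → storage unit 1 (remaining 16 ft³)
5 ft³ → storage unit 1 (remaining 11 ft³)
5 ft³ → storage unit 1 (remaining 6 ft³)
27 ft³ → storage unit 2 (remaining 23 ft³)
15 ft³ → storage unit 2 (remaining 8 ft³)
10 ft³ → storage unit 3 (remaining 40 ft³)
27 ft³ → storage unit 3 (remaining 13 ft³)
27 ft³ → storage unit 4 (remaining 23 ft³)
30 ft³ → storage unit 5 (remaining 20 ft³)
34 ft³ → storage unit 6 (remaining 16 ft³)
5 ft³ → storage unit 1 (remaining 1 ft³)
6 ft³ → storage unit 2 (remaining 2 ft³)
29 ft³ → storage unit 7 (remaining 21 ft³)
28 ft³ → storage unit 8 (remaining 22 ft³)
11 ft³ → storage unit 3 (remaining 2 ft³)
Final storage units: [34,5,5,5] [27,15,6] [10,27,11] [27] [30] [34] [29] [28].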